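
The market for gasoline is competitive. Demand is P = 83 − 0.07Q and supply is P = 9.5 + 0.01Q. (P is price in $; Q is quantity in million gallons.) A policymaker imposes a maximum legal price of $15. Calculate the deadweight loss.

Competitive equilibrium: 83 − 0.07Q = 9.5 + 0.01Q → Q* = 918.75, P* = 18.6875.
At the ceiling P = 15, quantity supplied = (15 − 9.5)/0.01 = 550.
Willingness to pay at Q' = 550: 83 − 0.07·550 = 44.5.
ΔQ = 918.75 − 550 = 368.75; wedge = 44.5 − 15 = 29.5.
DWL = ½ × 368.75 × 29.5 = $5439.06 million.

$5439.06 million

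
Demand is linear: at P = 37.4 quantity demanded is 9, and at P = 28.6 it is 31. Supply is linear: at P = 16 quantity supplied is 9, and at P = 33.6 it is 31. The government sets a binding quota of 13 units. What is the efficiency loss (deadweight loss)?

Demand slope = (28.6 − 37.4)/(31 − 9) = −0.4, so P = 41 − 0.4Q.
Supply slope = (33.6 − 16)/(31 − 9) = 0.8, so P = 8.8 + 0.8Q.
Competitive equilibrium: 41 − 0.4Q = 8.8 + 0.8Q → Q* = 26.8333, P* = 30.2667.
At Q = 13: demand price = 41 − 0.4·13 = 35.8; supply price = 8.8 + 0.8·13 = 19.2.
ΔQ = 26.8333 − 13 = 13.8333; wedge = 35.8 − 19.2 = 16.6.
Deadweight loss = ½ × 13.8333 × 16.6 = 114.82.

114.82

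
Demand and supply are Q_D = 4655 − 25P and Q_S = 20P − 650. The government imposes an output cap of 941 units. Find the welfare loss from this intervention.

26457.67

In inverse form: demand P = 186.2 − 0.04Q, supply P = 32.5 + 0.05Q.
Competitive equilibrium: 186.2 − 0.04Q = 32.5 + 0.05Q → Q* = 1707.7778, P* = 117.8889.
At Q = 941: demand price = 186.2 − 0.04·941 = 148.56; supply price = 32.5 + 0.05·941 = 79.55.
ΔQ = 1707.7778 − 941 = 766.7778; wedge = 148.56 − 79.55 = 69.01.
DWL = ½ × 766.7778 × 69.01 = 26457.67.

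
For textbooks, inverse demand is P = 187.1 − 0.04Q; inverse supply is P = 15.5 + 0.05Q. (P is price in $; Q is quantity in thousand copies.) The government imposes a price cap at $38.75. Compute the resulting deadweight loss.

$93528.125 thousand

Competitive equilibrium: 187.1 − 0.04Q = 15.5 + 0.05Q → Q* = 1906.66667, P* = 110.83333.
At the ceiling P = 38.75, quantity supplied = (38.75 − 15.5)/0.05 = 465.
Willingness to pay at Q' = 465: 187.1 − 0.04·465 = 168.5.
ΔQ = 1906.66667 − 465 = 1441.66667; wedge = 168.5 − 38.75 = 129.75.
The triangle = ½ × 1441.66667 × 129.75 = $93528.125 thousand.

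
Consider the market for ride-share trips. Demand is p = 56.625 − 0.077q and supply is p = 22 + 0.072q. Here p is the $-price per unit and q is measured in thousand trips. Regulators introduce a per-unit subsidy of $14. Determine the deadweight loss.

$657.72 thousand

Competitive equilibrium: 56.625 − 0.077q = 22 + 0.072q → q* = 232.3826, p* = 38.7315.
The subsidy lowers effective supply by 14: p = 8 + 0.072q.
New quantity: 56.625 − 0.077q = 8 + 0.072q → q' = 326.3423.
Overproduction Δq = 326.3423 − 232.3826 = 93.9597; wedge = subsidy = 14.
Welfare loss = ½ × 93.9597 × 14 = $657.72 thousand.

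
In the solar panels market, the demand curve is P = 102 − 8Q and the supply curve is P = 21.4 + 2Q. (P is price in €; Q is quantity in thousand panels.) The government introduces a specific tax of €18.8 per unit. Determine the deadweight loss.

Competitive equilibrium: 102 − 8Q = 21.4 + 2Q → Q* = 8.06, P* = 37.52.
With the tax, the buyer price exceeds the seller price by 18.8: (102 − 8Q) − (21.4 + 2Q) = 18.8 → Q' = 6.18.
ΔQ = 8.06 − 6.18 = 1.88; the wedge equals the tax, 18.8.
Welfare loss = ½ × 1.88 × 18.8 = €17.672 thousand.

€17.672 thousand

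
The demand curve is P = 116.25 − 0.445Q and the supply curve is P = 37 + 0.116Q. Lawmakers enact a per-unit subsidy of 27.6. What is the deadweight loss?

Competitive equilibrium: 116.25 − 0.445Q = 37 + 0.116Q → Q* = 141.2656, P* = 53.3868.
The subsidy lowers effective supply by 27.6: P = 9.4 + 0.116Q.
New quantity: 116.25 − 0.445Q = 9.4 + 0.116Q → Q' = 190.4635.
Overproduction ΔQ = 190.4635 − 141.2656 = 49.1979; wedge = subsidy = 27.6.
The triangle = ½ × 49.1979 × 27.6 = 678.93.

678.93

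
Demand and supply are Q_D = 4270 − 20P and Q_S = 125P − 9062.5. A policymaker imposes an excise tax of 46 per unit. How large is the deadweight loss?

18241.38

In inverse form: demand P = 213.5 − 0.05Q, supply P = 72.5 + 0.008Q.
Competitive equilibrium: 213.5 − 0.05Q = 72.5 + 0.008Q → Q* = 2431.0345, P* = 91.9483.
With the tax, the buyer price exceeds the seller price by 46: (213.5 − 0.05Q) − (72.5 + 0.008Q) = 46 → Q' = 1637.931.
ΔQ = 2431.0345 − 1637.931 = 793.1035; the wedge equals the tax, 46.
Welfare loss = ½ × 793.1035 × 46 = 18241.38.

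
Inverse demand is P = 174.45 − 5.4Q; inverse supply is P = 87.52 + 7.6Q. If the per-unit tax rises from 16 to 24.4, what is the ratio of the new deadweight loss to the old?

2.326

Competitive equilibrium: 174.45 − 5.4Q = 87.52 + 7.6Q → Q* = 6.6869, P* = 138.3406.
For a per-unit tax t: ΔQ = t/13, so DWL = ½·t·(t/13) = t²/26.
At t = 16: DWL = 9.846. At t = 24.4: DWL = 22.898.
Ratio = (24.4/16)² = 2.326.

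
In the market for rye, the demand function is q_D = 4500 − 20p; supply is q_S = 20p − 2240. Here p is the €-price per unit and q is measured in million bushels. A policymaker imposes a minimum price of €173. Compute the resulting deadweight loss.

€405 million

In inverse form: demand p = 225 − 0.05q, supply p = 112 + 0.05q.
Competitive equilibrium: 225 − 0.05q = 112 + 0.05q → q* = 1130, p* = 168.5.
At the floor p = 173, quantity demanded = (225 − 173)/0.05 = 1040.
Sellers' marginal cost at q' = 1040: 112 + 0.05·1040 = 164.
Δq = 1130 − 1040 = 90; wedge = 173 − 164 = 9.
The triangle = ½ × 90 × 9 = €405 million.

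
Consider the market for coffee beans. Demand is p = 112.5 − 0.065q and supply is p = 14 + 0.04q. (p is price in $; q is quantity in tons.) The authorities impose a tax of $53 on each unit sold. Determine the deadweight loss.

$13376.19

Competitive equilibrium: 112.5 − 0.065q = 14 + 0.04q → q* = 938.0952, p* = 51.5238.
With the tax, the buyer price exceeds the seller price by 53: (112.5 − 0.065q) − (14 + 0.04q) = 53 → q' = 433.3333.
Δq = 938.0952 − 433.3333 = 504.7619; the wedge equals the tax, 53.
Welfare loss = ½ × 504.7619 × 53 = $13376.19.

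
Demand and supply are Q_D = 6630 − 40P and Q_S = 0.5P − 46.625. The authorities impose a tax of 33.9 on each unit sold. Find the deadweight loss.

283.76

In inverse form: demand P = 165.75 − 0.025Q, supply P = 93.25 + 2Q.
Competitive equilibrium: 165.75 − 0.025Q = 93.25 + 2Q → Q* = 35.8025, P* = 164.8549.
With the tax, the buyer price exceeds the seller price by 33.9: (165.75 − 0.025Q) − (93.25 + 2Q) = 33.9 → Q' = 19.0617.
ΔQ = 35.8025 − 19.0617 = 16.7408; the wedge equals the tax, 33.9.
DWL = ½ × 16.7408 × 33.9 = 283.76.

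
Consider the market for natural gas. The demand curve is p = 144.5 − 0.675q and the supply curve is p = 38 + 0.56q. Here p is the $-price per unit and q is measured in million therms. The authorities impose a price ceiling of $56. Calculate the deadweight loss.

Competitive equilibrium: 144.5 − 0.675q = 38 + 0.56q → q* = 86.23482, p* = 86.2915.
At the ceiling p = 56, quantity supplied = (56 − 38)/0.56 = 32.14286.
Willingness to pay at q' = 32.14286: 144.5 − 0.675·32.14286 = 122.80357.
Δq = 86.23482 − 32.14286 = 54.09196; wedge = 122.80357 − 56 = 66.80357.
Deadweight loss = ½ × 54.09196 × 66.80357 = $1806.77 million.

$1806.77 million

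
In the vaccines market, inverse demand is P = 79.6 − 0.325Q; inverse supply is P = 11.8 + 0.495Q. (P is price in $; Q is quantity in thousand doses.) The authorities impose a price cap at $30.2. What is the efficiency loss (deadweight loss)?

$849.22 thousand

Competitive equilibrium: 79.6 − 0.325Q = 11.8 + 0.495Q → Q* = 82.6829, P* = 52.728.
At the ceiling P = 30.2, quantity supplied = (30.2 − 11.8)/0.495 = 37.1717.
Willingness to pay at Q' = 37.1717: 79.6 − 0.325·37.1717 = 67.5192.
ΔQ = 82.6829 − 37.1717 = 45.5112; wedge = 67.5192 − 30.2 = 37.3192.
Welfare loss = ½ × 45.5112 × 37.3192 = $849.22 thousand.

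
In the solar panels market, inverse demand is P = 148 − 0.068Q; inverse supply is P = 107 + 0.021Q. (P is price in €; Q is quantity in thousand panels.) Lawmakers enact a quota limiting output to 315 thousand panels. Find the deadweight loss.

Competitive equilibrium: 148 − 0.068Q = 107 + 0.021Q → Q* = 460.6742, P* = 116.6742.
At Q = 315: demand price = 148 − 0.068·315 = 126.58; supply price = 107 + 0.021·315 = 113.615.
ΔQ = 460.6742 − 315 = 145.6742; wedge = 126.58 − 113.615 = 12.965.
Deadweight loss = ½ × 145.6742 × 12.965 = €944.33 thousand.

€944.33 thousand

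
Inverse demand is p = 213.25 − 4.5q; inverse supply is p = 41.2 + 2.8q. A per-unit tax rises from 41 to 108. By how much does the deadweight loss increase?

Competitive equilibrium: 213.25 − 4.5q = 41.2 + 2.8q → q* = 23.5685, p* = 107.1918.
For a per-unit tax t: Δq = t/7.3, so DWL = ½·t·(t/7.3) = t²/14.6.
At t = 41: DWL = 115.137. At t = 108: DWL = 798.904.
Increase = 798.904 − 115.137 = 683.77.

683.77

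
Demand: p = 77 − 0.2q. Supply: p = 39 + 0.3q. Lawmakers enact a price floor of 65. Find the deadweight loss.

Competitive equilibrium: 77 − 0.2q = 39 + 0.3q → q* = 76, p* = 61.8.
At the floor p = 65, quantity demanded = (77 − 65)/0.2 = 60.
Sellers' marginal cost at q' = 60: 39 + 0.3·60 = 57.
Δq = 76 − 60 = 16; wedge = 65 − 57 = 8.
Welfare loss = ½ × 16 × 8 = 64.

64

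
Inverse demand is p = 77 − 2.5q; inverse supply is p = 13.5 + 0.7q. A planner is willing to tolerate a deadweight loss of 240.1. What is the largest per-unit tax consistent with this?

39.2

Competitive equilibrium: 77 − 2.5q = 13.5 + 0.7q → q* = 19.8438, p* = 27.3906.
A tax t gives Δq = t/3.2 and wedge t, so DWL = t²/6.4.
t²/6.4 = 240.1 → t² = 1536.64 → t = 39.2.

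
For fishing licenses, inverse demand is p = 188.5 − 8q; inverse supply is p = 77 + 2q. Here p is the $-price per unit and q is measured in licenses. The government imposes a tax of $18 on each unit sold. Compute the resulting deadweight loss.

Competitive equilibrium: 188.5 − 8q = 77 + 2q → q* = 11.15, p* = 99.3.
With the tax, the buyer price exceeds the seller price by 18: (188.5 − 8q) − (77 + 2q) = 18 → q' = 9.35.
Δq = 11.15 − 9.35 = 1.8; the wedge equals the tax, 18.
Deadweight loss = ½ × 1.8 × 18 = $16.20.

$16.20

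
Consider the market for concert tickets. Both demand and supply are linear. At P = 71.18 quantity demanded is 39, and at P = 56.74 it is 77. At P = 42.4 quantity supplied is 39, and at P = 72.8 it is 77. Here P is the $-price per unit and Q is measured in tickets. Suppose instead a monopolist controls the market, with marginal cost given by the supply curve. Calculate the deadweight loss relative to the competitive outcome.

$140.67

Demand slope = (56.74 − 71.18)/(77 − 39) = −0.38, so P = 86 − 0.38Q.
Supply slope = (72.8 − 42.4)/(77 − 39) = 0.8, so P = 11.2 + 0.8Q.
Competitive equilibrium: 86 − 0.38Q = 11.2 + 0.8Q → Q* = 63.3898, P* = 61.9119.
Marginal revenue: MR = 86 − 0.76Q. Set MR = MC: 86 − 0.76Q = 11.2 + 0.8Q → Q_m = 47.9487.
Price P_m = 86 − 0.38·47.9487 = 67.7795; MC(Q_m) = 11.2 + 0.8·47.9487 = 49.559.
Competitive Q* = 63.3898, so ΔQ = 15.4411; wedge = 67.7795 − 49.559 = 18.2205.
Deadweight loss = ½ × 15.4411 × 18.2205 = $140.67.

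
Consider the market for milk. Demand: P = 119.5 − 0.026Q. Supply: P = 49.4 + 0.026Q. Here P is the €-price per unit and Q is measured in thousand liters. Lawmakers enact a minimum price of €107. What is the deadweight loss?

€19557.79 thousand

Competitive equilibrium: 119.5 − 0.026Q = 49.4 + 0.026Q → Q* = 1348.0769, P* = 84.45.
At the floor P = 107, quantity demanded = (119.5 − 107)/0.026 = 480.7692.
Sellers' marginal cost at Q' = 480.7692: 49.4 + 0.026·480.7692 = 61.9.
ΔQ = 1348.0769 − 480.7692 = 867.3077; wedge = 107 − 61.9 = 45.1.
Deadweight loss = ½ × 867.3077 × 45.1 = €19557.79 thousand.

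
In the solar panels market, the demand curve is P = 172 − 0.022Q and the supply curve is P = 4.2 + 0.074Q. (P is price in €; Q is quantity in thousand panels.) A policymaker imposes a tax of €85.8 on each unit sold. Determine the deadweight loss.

Competitive equilibrium: 172 − 0.022Q = 4.2 + 0.074Q → Q* = 1747.9167, P* = 133.5458.
With the tax, the buyer price exceeds the seller price by 85.8: (172 − 0.022Q) − (4.2 + 0.074Q) = 85.8 → Q' = 854.1667.
ΔQ = 1747.9167 − 854.1667 = 893.75; the wedge equals the tax, 85.8.
Welfare loss = ½ × 893.75 × 85.8 = €38341.875 thousand.

€38341.875 thousand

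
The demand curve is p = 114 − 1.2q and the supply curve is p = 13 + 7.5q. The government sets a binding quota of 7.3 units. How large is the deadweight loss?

80.78

Competitive equilibrium: 114 − 1.2q = 13 + 7.5q → q* = 11.6092, p* = 100.069.
At q = 7.3: demand price = 114 − 1.2·7.3 = 105.24; supply price = 13 + 7.5·7.3 = 67.75.
Δq = 11.6092 − 7.3 = 4.3092; wedge = 105.24 − 67.75 = 37.49.
DWL = ½ × 4.3092 × 37.49 = 80.78.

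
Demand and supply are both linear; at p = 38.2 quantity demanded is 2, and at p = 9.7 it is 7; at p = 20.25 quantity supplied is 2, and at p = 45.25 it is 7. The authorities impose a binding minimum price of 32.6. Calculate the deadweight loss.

Demand slope = (9.7 − 38.2)/(7 − 2) = −5.7, so p = 49.6 − 5.7q.
Supply slope = (45.25 − 20.25)/(7 − 2) = 5, so p = 10.25 + 5q.
Competitive equilibrium: 49.6 − 5.7q = 10.25 + 5q → q* = 3.67757, p* = 28.63785.
At the floor p = 32.6, quantity demanded = (49.6 − 32.6)/5.7 = 2.98246.
Sellers' marginal cost at q' = 2.98246: 10.25 + 5·2.98246 = 25.1623.
Δq = 3.67757 − 2.98246 = 0.69511; wedge = 32.6 − 25.1623 = 7.4377.
Deadweight loss = ½ × 0.69511 × 7.4377 = 2.59.

2.59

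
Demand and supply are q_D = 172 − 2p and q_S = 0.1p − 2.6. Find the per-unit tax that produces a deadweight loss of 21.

21

In inverse form: demand p = 86 − 0.5q, supply p = 26 + 10q.
Competitive equilibrium: 86 − 0.5q = 26 + 10q → q* = 5.7143, p* = 83.1429.
A tax t gives Δq = t/10.5 and wedge t, so DWL = t²/21.
t²/21 = 21 → t² = 441 → t = 21.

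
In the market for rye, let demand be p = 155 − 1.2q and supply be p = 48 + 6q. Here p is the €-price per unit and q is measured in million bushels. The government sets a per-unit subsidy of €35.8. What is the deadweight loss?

Competitive equilibrium: 155 − 1.2q = 48 + 6q → q* = 14.8611, p* = 137.1667.
The subsidy lowers effective supply by 35.8: p = 12.2 + 6q.
New quantity: 155 − 1.2q = 12.2 + 6q → q' = 19.8333.
Overproduction Δq = 19.8333 − 14.8611 = 4.9722; wedge = subsidy = 35.8.
The triangle = ½ × 4.9722 × 35.8 = €89 million.

€89 million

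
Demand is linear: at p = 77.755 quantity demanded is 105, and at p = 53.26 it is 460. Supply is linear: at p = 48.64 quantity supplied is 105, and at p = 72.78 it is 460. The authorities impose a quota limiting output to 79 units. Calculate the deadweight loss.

Demand slope = (53.26 − 77.755)/(460 − 105) = −0.069, so p = 85 − 0.069q.
Supply slope = (72.78 − 48.64)/(460 − 105) = 0.068, so p = 41.5 + 0.068q.
Competitive equilibrium: 85 − 0.069q = 41.5 + 0.068q → q* = 317.5182, p* = 63.0912.
At q = 79: demand price = 85 − 0.069·79 = 79.549; supply price = 41.5 + 0.068·79 = 46.872.
Δq = 317.5182 − 79 = 238.5182; wedge = 79.549 − 46.872 = 32.677.
The triangle = ½ × 238.5182 × 32.677 = 3897.03.

3897.03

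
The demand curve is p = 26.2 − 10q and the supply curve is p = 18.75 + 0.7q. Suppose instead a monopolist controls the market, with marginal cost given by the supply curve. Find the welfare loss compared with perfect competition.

Competitive equilibrium: 26.2 − 10q = 18.75 + 0.7q → q* = 0.6963, p* = 19.2374.
Marginal revenue: MR = 26.2 − 20q. Set MR = MC: 26.2 − 20q = 18.75 + 0.7q → q_m = 0.3599.
Price p_m = 26.2 − 10·0.3599 = 22.601; MC(q_m) = 18.75 + 0.7·0.3599 = 19.0019.
Competitive q* = 0.6963, so Δq = 0.3364; wedge = 22.601 − 19.0019 = 3.5991.
Welfare loss = ½ × 0.3364 × 3.5991 = 0.61.

0.61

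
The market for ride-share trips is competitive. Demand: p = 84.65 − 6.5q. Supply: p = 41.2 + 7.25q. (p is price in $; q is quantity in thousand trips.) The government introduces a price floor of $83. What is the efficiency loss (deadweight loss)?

Competitive equilibrium: 84.65 − 6.5q = 41.2 + 7.25q → q* = 3.16, p* = 64.11.
At the floor p = 83, quantity demanded = (84.65 − 83)/6.5 = 0.25385.
Sellers' marginal cost at q' = 0.25385: 41.2 + 7.25·0.25385 = 43.04041.
Δq = 3.16 − 0.25385 = 2.90615; wedge = 83 − 43.04041 = 39.95959.
Welfare loss = ½ × 2.90615 × 39.95959 = $58.06 thousand.

$58.06 thousand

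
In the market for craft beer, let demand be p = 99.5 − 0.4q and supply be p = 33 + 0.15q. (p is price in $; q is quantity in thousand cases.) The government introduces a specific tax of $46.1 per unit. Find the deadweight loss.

$1932.01 thousand

Competitive equilibrium: 99.5 − 0.4q = 33 + 0.15q → q* = 120.9091, p* = 51.1364.
With the tax, the buyer price exceeds the seller price by 46.1: (99.5 − 0.4q) − (33 + 0.15q) = 46.1 → q' = 37.0909.
Δq = 120.9091 − 37.0909 = 83.8182; the wedge equals the tax, 46.1.
Welfare loss = ½ × 83.8182 × 46.1 = $1932.01 thousand.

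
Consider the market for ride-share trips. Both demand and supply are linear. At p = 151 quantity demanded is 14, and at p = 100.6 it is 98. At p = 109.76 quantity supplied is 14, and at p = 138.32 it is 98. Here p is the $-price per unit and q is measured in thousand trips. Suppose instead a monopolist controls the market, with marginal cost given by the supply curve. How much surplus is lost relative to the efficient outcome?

$238.95 thousand

Demand slope = (100.6 − 151)/(98 − 14) = −0.6, so p = 159.4 − 0.6q.
Supply slope = (138.32 − 109.76)/(98 − 14) = 0.34, so p = 105 + 0.34q.
Competitive equilibrium: 159.4 − 0.6q = 105 + 0.34q → q* = 57.8723, p* = 124.6766.
Marginal revenue: MR = 159.4 − 1.2q. Set MR = MC: 159.4 − 1.2q = 105 + 0.34q → q_m = 35.3247.
Price p_m = 159.4 − 0.6·35.3247 = 138.2052; MC(q_m) = 105 + 0.34·35.3247 = 117.0104.
Competitive q* = 57.8723, so Δq = 22.5476; wedge = 138.2052 − 117.0104 = 21.1948.
Deadweight loss = ½ × 22.5476 × 21.1948 = $238.95 thousand.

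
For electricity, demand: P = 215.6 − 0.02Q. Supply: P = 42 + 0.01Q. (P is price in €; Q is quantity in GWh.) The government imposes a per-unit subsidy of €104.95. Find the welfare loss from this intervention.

€183575.04

Competitive equilibrium: 215.6 − 0.02Q = 42 + 0.01Q → Q* = 5786.6667, P* = 99.8667.
The subsidy lowers effective supply by 104.95: P = 0.01Q − 62.95.
New quantity: 215.6 − 0.02Q = 0.01Q − 62.95 → Q' = 9285.
Overproduction ΔQ = 9285 − 5786.6667 = 3498.3333; wedge = subsidy = 104.95.
The triangle = ½ × 3498.3333 × 104.95 = €183575.04.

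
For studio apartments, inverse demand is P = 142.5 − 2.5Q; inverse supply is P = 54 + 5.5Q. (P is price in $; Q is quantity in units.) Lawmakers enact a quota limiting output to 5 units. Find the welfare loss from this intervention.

Competitive equilibrium: 142.5 − 2.5Q = 54 + 5.5Q → Q* = 11.0625, P* = 114.8438.
At Q = 5: demand price = 142.5 − 2.5·5 = 130; supply price = 54 + 5.5·5 = 81.5.
ΔQ = 11.0625 − 5 = 6.0625; wedge = 130 − 81.5 = 48.5.
DWL = ½ × 6.0625 × 48.5 = $147.02.

$147.02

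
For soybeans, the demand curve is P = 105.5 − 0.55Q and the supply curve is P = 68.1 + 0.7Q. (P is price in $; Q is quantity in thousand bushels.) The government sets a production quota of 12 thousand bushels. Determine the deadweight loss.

Competitive equilibrium: 105.5 − 0.55Q = 68.1 + 0.7Q → Q* = 29.92, P* = 89.044.
At Q = 12: demand price = 105.5 − 0.55·12 = 98.9; supply price = 68.1 + 0.7·12 = 76.5.
ΔQ = 29.92 − 12 = 17.92; wedge = 98.9 − 76.5 = 22.4.
Welfare loss = ½ × 17.92 × 22.4 = $200.704 thousand.

$200.704 thousand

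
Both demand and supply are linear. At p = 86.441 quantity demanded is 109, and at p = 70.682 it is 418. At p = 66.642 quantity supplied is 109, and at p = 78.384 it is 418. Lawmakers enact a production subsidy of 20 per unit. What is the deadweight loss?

Demand slope = (70.682 − 86.441)/(418 − 109) = −0.051, so p = 92 − 0.051q.
Supply slope = (78.384 − 66.642)/(418 − 109) = 0.038, so p = 62.5 + 0.038q.
Competitive equilibrium: 92 − 0.051q = 62.5 + 0.038q → q* = 331.4607, p* = 75.0955.
The subsidy lowers effective supply by 20: p = 42.5 + 0.038q.
New quantity: 92 − 0.051q = 42.5 + 0.038q → q' = 556.1798.
Overproduction Δq = 556.1798 − 331.4607 = 224.7191; wedge = subsidy = 20.
Welfare loss = ½ × 224.7191 × 20 = 2247.19.

2247.19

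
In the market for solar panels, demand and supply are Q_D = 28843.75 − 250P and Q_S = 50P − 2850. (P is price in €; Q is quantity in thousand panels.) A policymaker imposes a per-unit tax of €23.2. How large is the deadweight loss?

In inverse form: demand P = 115.375 − 0.004Q, supply P = 57 + 0.02Q.
Competitive equilibrium: 115.375 − 0.004Q = 57 + 0.02Q → Q* = 2432.2917, P* = 105.6458.
With the tax, the buyer price exceeds the seller price by 23.2: (115.375 − 0.004Q) − (57 + 0.02Q) = 23.2 → Q' = 1465.625.
ΔQ = 2432.2917 − 1465.625 = 966.6667; the wedge equals the tax, 23.2.
Welfare loss = ½ × 966.6667 × 23.2 = €11213.33 thousand.

€11213.33 thousand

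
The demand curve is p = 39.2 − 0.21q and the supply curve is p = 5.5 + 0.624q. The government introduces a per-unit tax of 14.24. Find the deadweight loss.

Competitive equilibrium: 39.2 − 0.21q = 5.5 + 0.624q → q* = 40.4077, p* = 30.7144.
With the tax, the buyer price exceeds the seller price by 14.24: (39.2 − 0.21q) − (5.5 + 0.624q) = 14.24 → q' = 23.3333.
Δq = 40.4077 − 23.3333 = 17.0744; the wedge equals the tax, 14.24.
Welfare loss = ½ × 17.0744 × 14.24 = 121.57.

121.57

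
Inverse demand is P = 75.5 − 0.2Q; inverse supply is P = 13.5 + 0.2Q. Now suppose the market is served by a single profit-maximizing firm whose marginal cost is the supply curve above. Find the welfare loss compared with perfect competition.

533.89

Competitive equilibrium: 75.5 − 0.2Q = 13.5 + 0.2Q → Q* = 155, P* = 44.5.
Marginal revenue: MR = 75.5 − 0.4Q. Set MR = MC: 75.5 − 0.4Q = 13.5 + 0.2Q → Q_m = 103.3333.
Price P_m = 75.5 − 0.2·103.3333 = 54.8333; MC(Q_m) = 13.5 + 0.2·103.3333 = 34.1667.
Competitive Q* = 155, so ΔQ = 51.6667; wedge = 54.8333 − 34.1667 = 20.6666.
DWL = ½ × 51.6667 × 20.6666 = 533.89.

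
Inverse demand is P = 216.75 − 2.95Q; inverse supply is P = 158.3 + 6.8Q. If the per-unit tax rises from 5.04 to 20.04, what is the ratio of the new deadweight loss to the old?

15.810

Competitive equilibrium: 216.75 − 2.95Q = 158.3 + 6.8Q → Q* = 5.9949, P* = 199.0651.
For a per-unit tax t: ΔQ = t/9.75, so DWL = ½·t·(t/9.75) = t²/19.5.
At t = 5.04: DWL = 1.303. At t = 20.04: DWL = 20.595.
Ratio = (20.04/5.04)² = 15.810.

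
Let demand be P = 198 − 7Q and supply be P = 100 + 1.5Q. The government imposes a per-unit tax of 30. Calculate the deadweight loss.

52.94

Competitive equilibrium: 198 − 7Q = 100 + 1.5Q → Q* = 11.5294, P* = 117.2941.
With the tax, the buyer price exceeds the seller price by 30: (198 − 7Q) − (100 + 1.5Q) = 30 → Q' = 8.
ΔQ = 11.5294 − 8 = 3.5294; the wedge equals the tax, 30.
Deadweight loss = ½ × 3.5294 × 30 = 52.94.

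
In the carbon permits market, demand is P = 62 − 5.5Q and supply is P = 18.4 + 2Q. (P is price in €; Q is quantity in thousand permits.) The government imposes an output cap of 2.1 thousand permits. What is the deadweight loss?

€51.71 thousand

Competitive equilibrium: 62 − 5.5Q = 18.4 + 2Q → Q* = 5.8133, P* = 30.0267.
At Q = 2.1: demand price = 62 − 5.5·2.1 = 50.45; supply price = 18.4 + 2·2.1 = 22.6.
ΔQ = 5.8133 − 2.1 = 3.7133; wedge = 50.45 − 22.6 = 27.85.
Welfare loss = ½ × 3.7133 × 27.85 = €51.71 thousand.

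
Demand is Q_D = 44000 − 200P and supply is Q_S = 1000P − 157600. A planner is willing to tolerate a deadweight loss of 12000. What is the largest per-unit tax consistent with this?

In inverse form: demand P = 220 − 0.005Q, supply P = 157.6 + 0.001Q.
Competitive equilibrium: 220 − 0.005Q = 157.6 + 0.001Q → Q* = 10400, P* = 168.
A tax t gives ΔQ = t/0.006 and wedge t, so DWL = t²/0.012.
t²/0.012 = 12000 → t² = 144 → t = 12.

12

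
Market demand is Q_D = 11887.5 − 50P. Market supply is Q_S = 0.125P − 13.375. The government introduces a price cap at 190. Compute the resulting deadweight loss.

140.92

In inverse form: demand P = 237.75 − 0.02Q, supply P = 107 + 8Q.
Competitive equilibrium: 237.75 − 0.02Q = 107 + 8Q → Q* = 16.303, P* = 237.4239.
At the ceiling P = 190, quantity supplied = (190 − 107)/8 = 10.375.
Willingness to pay at Q' = 10.375: 237.75 − 0.02·10.375 = 237.5425.
ΔQ = 16.303 − 10.375 = 5.928; wedge = 237.5425 − 190 = 47.5425.
The triangle = ½ × 5.928 × 47.5425 = 140.92.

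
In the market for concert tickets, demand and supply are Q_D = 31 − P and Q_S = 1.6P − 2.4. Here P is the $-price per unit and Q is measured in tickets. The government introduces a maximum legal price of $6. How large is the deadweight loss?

In inverse form: demand P = 31 − Q, supply P = 1.5 + 0.625Q.
Competitive equilibrium: 31 − Q = 1.5 + 0.625Q → Q* = 18.1538, P* = 12.8462.
At the ceiling P = 6, quantity supplied = (6 − 1.5)/0.625 = 7.2.
Willingness to pay at Q' = 7.2: 31 − 1·7.2 = 23.8.
ΔQ = 18.1538 − 7.2 = 10.9538; wedge = 23.8 − 6 = 17.8.
Deadweight loss = ½ × 10.9538 × 17.8 = $97.49.

$97.49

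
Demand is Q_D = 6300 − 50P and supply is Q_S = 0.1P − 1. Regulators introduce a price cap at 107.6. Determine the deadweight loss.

16.54

In inverse form: demand P = 126 − 0.02Q, supply P = 10 + 10Q.
Competitive equilibrium: 126 − 0.02Q = 10 + 10Q → Q* = 11.5768, P* = 125.7685.
At the ceiling P = 107.6, quantity supplied = (107.6 − 10)/10 = 9.76.
Willingness to pay at Q' = 9.76: 126 − 0.02·9.76 = 125.8048.
ΔQ = 11.5768 − 9.76 = 1.8168; wedge = 125.8048 − 107.6 = 18.2048.
Welfare loss = ½ × 1.8168 × 18.2048 = 16.54.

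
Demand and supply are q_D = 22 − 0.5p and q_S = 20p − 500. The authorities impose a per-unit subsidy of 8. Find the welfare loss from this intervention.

15.61

In inverse form: demand p = 44 − 2q, supply p = 25 + 0.05q.
Competitive equilibrium: 44 − 2q = 25 + 0.05q → q* = 9.2683, p* = 25.4634.
The subsidy lowers effective supply by 8: p = 17 + 0.05q.
New quantity: 44 − 2q = 17 + 0.05q → q' = 13.1707.
Overproduction Δq = 13.1707 − 9.2683 = 3.9024; wedge = subsidy = 8.
The triangle = ½ × 3.9024 × 8 = 15.61.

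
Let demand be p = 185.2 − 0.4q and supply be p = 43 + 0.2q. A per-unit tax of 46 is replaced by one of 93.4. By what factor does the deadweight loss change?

4.123

Competitive equilibrium: 185.2 − 0.4q = 43 + 0.2q → q* = 237, p* = 90.4.
For a per-unit tax t: Δq = t/0.6, so DWL = ½·t·(t/0.6) = t²/1.2.
At t = 46: DWL = 1763.333. At t = 93.4: DWL = 7269.633.
Ratio = (93.4/46)² = 4.123.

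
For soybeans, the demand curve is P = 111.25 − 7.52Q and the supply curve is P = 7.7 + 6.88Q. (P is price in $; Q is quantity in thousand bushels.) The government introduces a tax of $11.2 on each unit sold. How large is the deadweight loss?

$4.36 thousand

Competitive equilibrium: 111.25 − 7.52Q = 7.7 + 6.88Q → Q* = 7.191, P* = 57.1739.
With the tax, the buyer price exceeds the seller price by 11.2: (111.25 − 7.52Q) − (7.7 + 6.88Q) = 11.2 → Q' = 6.4132.
ΔQ = 7.191 − 6.4132 = 0.7778; the wedge equals the tax, 11.2.
Welfare loss = ½ × 0.7778 × 11.2 = $4.36 thousand.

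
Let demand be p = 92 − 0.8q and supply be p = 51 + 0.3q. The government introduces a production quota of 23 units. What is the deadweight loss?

112.04

Competitive equilibrium: 92 − 0.8q = 51 + 0.3q → q* = 37.2727, p* = 62.1818.
At q = 23: demand price = 92 − 0.8·23 = 73.6; supply price = 51 + 0.3·23 = 57.9.
Δq = 37.2727 − 23 = 14.2727; wedge = 73.6 − 57.9 = 15.7.
The triangle = ½ × 14.2727 × 15.7 = 112.04.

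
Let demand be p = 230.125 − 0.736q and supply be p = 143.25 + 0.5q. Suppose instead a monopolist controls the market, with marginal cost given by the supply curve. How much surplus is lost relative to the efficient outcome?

425.29

Competitive equilibrium: 230.125 − 0.736q = 143.25 + 0.5q → q* = 70.2872, p* = 178.3936.
Marginal revenue: MR = 230.125 − 1.472q. Set MR = MC: 230.125 − 1.472q = 143.25 + 0.5q → q_m = 44.0543.
Price p_m = 230.125 − 0.736·44.0543 = 197.701; MC(q_m) = 143.25 + 0.5·44.0543 = 165.2772.
Competitive q* = 70.2872, so Δq = 26.2329; wedge = 197.701 − 165.2772 = 32.4238.
Welfare loss = ½ × 26.2329 × 32.4238 = 425.29.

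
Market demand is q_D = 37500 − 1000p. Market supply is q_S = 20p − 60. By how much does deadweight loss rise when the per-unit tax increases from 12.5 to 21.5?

In inverse form: demand p = 37.5 − 0.001q, supply p = 3 + 0.05q.
Competitive equilibrium: 37.5 − 0.001q = 3 + 0.05q → q* = 676.4706, p* = 36.8235.
For a per-unit tax t: Δq = t/0.051, so DWL = ½·t·(t/0.051) = t²/0.102.
At t = 12.5: DWL = 1531.863. At t = 21.5: DWL = 4531.863.
Increase = 4531.863 − 1531.863 = 3000.

3000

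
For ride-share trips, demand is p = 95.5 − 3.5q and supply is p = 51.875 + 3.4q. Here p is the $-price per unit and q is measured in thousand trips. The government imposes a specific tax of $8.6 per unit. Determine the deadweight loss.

$5.36 thousand

Competitive equilibrium: 95.5 − 3.5q = 51.875 + 3.4q → q* = 6.3225, p* = 73.3714.
With the tax, the buyer price exceeds the seller price by 8.6: (95.5 − 3.5q) − (51.875 + 3.4q) = 8.6 → q' = 5.0761.
Δq = 6.3225 − 5.0761 = 1.2464; the wedge equals the tax, 8.6.
Deadweight loss = ½ × 1.2464 × 8.6 = $5.36 thousand.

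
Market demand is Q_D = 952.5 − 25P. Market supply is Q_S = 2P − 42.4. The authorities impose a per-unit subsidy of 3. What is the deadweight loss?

In inverse form: demand P = 38.1 − 0.04Q, supply P = 21.2 + 0.5Q.
Competitive equilibrium: 38.1 − 0.04Q = 21.2 + 0.5Q → Q* = 31.2963, P* = 36.8481.
The subsidy lowers effective supply by 3: P = 18.2 + 0.5Q.
New quantity: 38.1 − 0.04Q = 18.2 + 0.5Q → Q' = 36.8519.
Overproduction ΔQ = 36.8519 − 31.2963 = 5.5556; wedge = subsidy = 3.
DWL = ½ × 5.5556 × 3 = 8.33.

8.33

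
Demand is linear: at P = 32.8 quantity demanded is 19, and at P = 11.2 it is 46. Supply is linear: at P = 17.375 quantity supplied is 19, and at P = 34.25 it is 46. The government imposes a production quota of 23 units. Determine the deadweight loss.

33.18

Demand slope = (11.2 − 32.8)/(46 − 19) = −0.8, so P = 48 − 0.8Q.
Supply slope = (34.25 − 17.375)/(46 − 19) = 0.625, so P = 5.5 + 0.625Q.
Competitive equilibrium: 48 − 0.8Q = 5.5 + 0.625Q → Q* = 29.8246, P* = 24.1404.
At Q = 23: demand price = 48 − 0.8·23 = 29.6; supply price = 5.5 + 0.625·23 = 19.875.
ΔQ = 29.8246 − 23 = 6.8246; wedge = 29.6 − 19.875 = 9.725.
Welfare loss = ½ × 6.8246 × 9.725 = 33.18.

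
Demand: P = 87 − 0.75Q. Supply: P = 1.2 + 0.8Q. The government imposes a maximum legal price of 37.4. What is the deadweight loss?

Competitive equilibrium: 87 − 0.75Q = 1.2 + 0.8Q → Q* = 55.3548, P* = 45.4839.
At the ceiling P = 37.4, quantity supplied = (37.4 − 1.2)/0.8 = 45.25.
Willingness to pay at Q' = 45.25: 87 − 0.75·45.25 = 53.0625.
ΔQ = 55.3548 − 45.25 = 10.1048; wedge = 53.0625 − 37.4 = 15.6625.
Welfare loss = ½ × 10.1048 × 15.6625 = 79.13.

79.13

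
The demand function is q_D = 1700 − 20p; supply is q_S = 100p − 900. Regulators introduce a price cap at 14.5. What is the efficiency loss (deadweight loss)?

In inverse form: demand p = 85 − 0.05q, supply p = 9 + 0.01q.
Competitive equilibrium: 85 − 0.05q = 9 + 0.01q → q* = 1266.6667, p* = 21.6667.
At the ceiling p = 14.5, quantity supplied = (14.5 − 9)/0.01 = 550.
Willingness to pay at q' = 550: 85 − 0.05·550 = 57.5.
Δq = 1266.6667 − 550 = 716.6667; wedge = 57.5 − 14.5 = 43.
The triangle = ½ × 716.6667 × 43 = 15408.33.

15408.33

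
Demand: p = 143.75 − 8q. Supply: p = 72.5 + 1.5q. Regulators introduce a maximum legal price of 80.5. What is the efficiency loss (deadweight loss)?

22.30

Competitive equilibrium: 143.75 − 8q = 72.5 + 1.5q → q* = 7.5, p* = 83.75.
At the ceiling p = 80.5, quantity supplied = (80.5 − 72.5)/1.5 = 5.3333.
Willingness to pay at q' = 5.3333: 143.75 − 8·5.3333 = 101.0836.
Δq = 7.5 − 5.3333 = 2.1667; wedge = 101.0836 − 80.5 = 20.5836.
DWL = ½ × 2.1667 × 20.5836 = 22.30.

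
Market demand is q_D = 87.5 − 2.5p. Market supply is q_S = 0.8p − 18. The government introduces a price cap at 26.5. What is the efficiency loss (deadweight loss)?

In inverse form: demand p = 35 − 0.4q, supply p = 22.5 + 1.25q.
Competitive equilibrium: 35 − 0.4q = 22.5 + 1.25q → q* = 7.5758, p* = 31.9697.
At the ceiling p = 26.5, quantity supplied = (26.5 − 22.5)/1.25 = 3.2.
Willingness to pay at q' = 3.2: 35 − 0.4·3.2 = 33.72.
Δq = 7.5758 − 3.2 = 4.3758; wedge = 33.72 − 26.5 = 7.22.
Welfare loss = ½ × 4.3758 × 7.22 = 15.80.

15.80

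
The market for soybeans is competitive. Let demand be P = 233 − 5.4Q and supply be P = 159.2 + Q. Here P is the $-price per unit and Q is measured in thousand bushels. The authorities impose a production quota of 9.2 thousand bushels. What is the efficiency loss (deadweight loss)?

$17.39 thousand

Competitive equilibrium: 233 − 5.4Q = 159.2 + Q → Q* = 11.5313, P* = 170.7313.
At Q = 9.2: demand price = 233 − 5.4·9.2 = 183.32; supply price = 159.2 + 1·9.2 = 168.4.
ΔQ = 11.5313 − 9.2 = 2.3313; wedge = 183.32 − 168.4 = 14.92.
Deadweight loss = ½ × 2.3313 × 14.92 = $17.39 thousand.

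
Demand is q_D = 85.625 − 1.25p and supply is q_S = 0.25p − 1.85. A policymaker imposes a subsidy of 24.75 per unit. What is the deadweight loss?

63.81

In inverse form: demand p = 68.5 − 0.8q, supply p = 7.4 + 4q.
Competitive equilibrium: 68.5 − 0.8q = 7.4 + 4q → q* = 12.7292, p* = 58.3167.
The subsidy lowers effective supply by 24.75: p = 4q − 17.35.
New quantity: 68.5 − 0.8q = 4q − 17.35 → q' = 17.8854.
Overproduction Δq = 17.8854 − 12.7292 = 5.1562; wedge = subsidy = 24.75.
The triangle = ½ × 5.1562 × 24.75 = 63.81.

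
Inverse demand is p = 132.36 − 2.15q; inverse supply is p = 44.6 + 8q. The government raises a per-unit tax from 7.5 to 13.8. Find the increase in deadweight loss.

6.61

Competitive equilibrium: 132.36 − 2.15q = 44.6 + 8q → q* = 8.6463, p* = 113.7704.
For a per-unit tax t: Δq = t/10.15, so DWL = ½·t·(t/10.15) = t²/20.3.
At t = 7.5: DWL = 2.771. At t = 13.8: DWL = 9.381.
Increase = 9.381 − 2.771 = 6.61.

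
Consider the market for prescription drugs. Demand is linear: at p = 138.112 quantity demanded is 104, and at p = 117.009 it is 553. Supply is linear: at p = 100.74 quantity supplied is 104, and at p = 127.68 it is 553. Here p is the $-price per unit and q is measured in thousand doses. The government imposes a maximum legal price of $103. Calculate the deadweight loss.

Demand slope = (117.009 − 138.112)/(553 − 104) = −0.047, so p = 143 − 0.047q.
Supply slope = (127.68 − 100.74)/(553 − 104) = 0.06, so p = 94.5 + 0.06q.
Competitive equilibrium: 143 − 0.047q = 94.5 + 0.06q → q* = 453.27103, p* = 121.69626.
At the ceiling p = 103, quantity supplied = (103 − 94.5)/0.06 = 141.66667.
Willingness to pay at q' = 141.66667: 143 − 0.047·141.66667 = 136.34167.
Δq = 453.27103 − 141.66667 = 311.60436; wedge = 136.34167 − 103 = 33.34167.
DWL = ½ × 311.60436 × 33.34167 = $5194.70 thousand.

$5194.70 thousand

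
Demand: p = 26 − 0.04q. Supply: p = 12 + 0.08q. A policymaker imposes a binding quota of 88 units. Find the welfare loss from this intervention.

Competitive equilibrium: 26 − 0.04q = 12 + 0.08q → q* = 116.6667, p* = 21.3333.
At q = 88: demand price = 26 − 0.04·88 = 22.48; supply price = 12 + 0.08·88 = 19.04.
Δq = 116.6667 − 88 = 28.6667; wedge = 22.48 − 19.04 = 3.44.
DWL = ½ × 28.6667 × 3.44 = 49.31.

49.31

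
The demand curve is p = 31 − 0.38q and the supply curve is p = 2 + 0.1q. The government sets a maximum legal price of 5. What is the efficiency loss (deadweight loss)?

222.04

Competitive equilibrium: 31 − 0.38q = 2 + 0.1q → q* = 60.4167, p* = 8.0417.
At the ceiling p = 5, quantity supplied = (5 − 2)/0.1 = 30.
Willingness to pay at q' = 30: 31 − 0.38·30 = 19.6.
Δq = 60.4167 − 30 = 30.4167; wedge = 19.6 − 5 = 14.6.
Deadweight loss = ½ × 30.4167 × 14.6 = 222.04.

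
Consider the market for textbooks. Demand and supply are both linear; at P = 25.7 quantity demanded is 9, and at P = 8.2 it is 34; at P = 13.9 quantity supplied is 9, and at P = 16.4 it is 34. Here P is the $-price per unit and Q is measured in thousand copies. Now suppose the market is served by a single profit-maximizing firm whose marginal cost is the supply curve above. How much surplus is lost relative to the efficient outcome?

Demand slope = (8.2 − 25.7)/(34 − 9) = −0.7, so P = 32 − 0.7Q.
Supply slope = (16.4 − 13.9)/(34 − 9) = 0.1, so P = 13 + 0.1Q.
Competitive equilibrium: 32 − 0.7Q = 13 + 0.1Q → Q* = 23.75, P* = 15.375.
Marginal revenue: MR = 32 − 1.4Q. Set MR = MC: 32 − 1.4Q = 13 + 0.1Q → Q_m = 12.6667.
Price P_m = 32 − 0.7·12.6667 = 23.1333; MC(Q_m) = 13 + 0.1·12.6667 = 14.2667.
Competitive Q* = 23.75, so ΔQ = 11.0833; wedge = 23.1333 − 14.2667 = 8.8666.
Welfare loss = ½ × 11.0833 × 8.8666 = $49.14 thousand.

$49.14 thousand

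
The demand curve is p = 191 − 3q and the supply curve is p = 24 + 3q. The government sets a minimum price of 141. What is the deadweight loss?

Competitive equilibrium: 191 − 3q = 24 + 3q → q* = 27.8333, p* = 107.5.
At the floor p = 141, quantity demanded = (191 − 141)/3 = 16.6667.
Sellers' marginal cost at q' = 16.6667: 24 + 3·16.6667 = 74.0001.
Δq = 27.8333 − 16.6667 = 11.1666; wedge = 141 − 74.0001 = 66.9999.
DWL = ½ × 11.1666 × 66.9999 = 374.08.

374.08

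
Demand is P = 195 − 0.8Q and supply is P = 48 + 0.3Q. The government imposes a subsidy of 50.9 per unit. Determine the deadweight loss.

Competitive equilibrium: 195 − 0.8Q = 48 + 0.3Q → Q* = 133.6364, P* = 88.0909.
The subsidy lowers effective supply by 50.9: P = 0.3Q − 2.9.
New quantity: 195 − 0.8Q = 0.3Q − 2.9 → Q' = 179.9091.
Overproduction ΔQ = 179.9091 − 133.6364 = 46.2727; wedge = subsidy = 50.9.
Deadweight loss = ½ × 46.2727 × 50.9 = 1177.64.

1177.64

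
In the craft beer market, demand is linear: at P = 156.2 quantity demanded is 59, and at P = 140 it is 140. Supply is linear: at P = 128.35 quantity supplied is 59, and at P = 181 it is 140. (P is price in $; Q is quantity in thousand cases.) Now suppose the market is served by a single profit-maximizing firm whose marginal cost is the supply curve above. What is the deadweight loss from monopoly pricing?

Demand slope = (140 − 156.2)/(140 − 59) = −0.2, so P = 168 − 0.2Q.
Supply slope = (181 − 128.35)/(140 − 59) = 0.65, so P = 90 + 0.65Q.
Competitive equilibrium: 168 − 0.2Q = 90 + 0.65Q → Q* = 91.7647, P* = 149.6471.
Marginal revenue: MR = 168 − 0.4Q. Set MR = MC: 168 − 0.4Q = 90 + 0.65Q → Q_m = 74.2857.
Price P_m = 168 − 0.2·74.2857 = 153.1429; MC(Q_m) = 90 + 0.65·74.2857 = 138.2857.
Competitive Q* = 91.7647, so ΔQ = 17.479; wedge = 153.1429 − 138.2857 = 14.8572.
Deadweight loss = ½ × 17.479 × 14.8572 = $129.84 thousand.

$129.84 thousand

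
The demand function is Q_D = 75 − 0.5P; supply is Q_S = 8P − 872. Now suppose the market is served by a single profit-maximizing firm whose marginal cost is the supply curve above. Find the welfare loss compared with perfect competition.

92.98

In inverse form: demand P = 150 − 2Q, supply P = 109 + 0.125Q.
Competitive equilibrium: 150 − 2Q = 109 + 0.125Q → Q* = 19.2941, P* = 111.4118.
Marginal revenue: MR = 150 − 4Q. Set MR = MC: 150 − 4Q = 109 + 0.125Q → Q_m = 9.9394.
Price P_m = 150 − 2·9.9394 = 130.1212; MC(Q_m) = 109 + 0.125·9.9394 = 110.2424.
Competitive Q* = 19.2941, so ΔQ = 9.3547; wedge = 130.1212 − 110.2424 = 19.8788.
Deadweight loss = ½ × 9.3547 × 19.8788 = 92.98.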